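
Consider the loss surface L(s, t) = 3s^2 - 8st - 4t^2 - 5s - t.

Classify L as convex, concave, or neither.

neither

L is quadratic, so its Hessian is the constant matrix H = [[6, -8], [-8, -8]].
det(H) = -112, tr(H) = -2.
det(H) < 0, so H is indefinite: neither convex nor concave.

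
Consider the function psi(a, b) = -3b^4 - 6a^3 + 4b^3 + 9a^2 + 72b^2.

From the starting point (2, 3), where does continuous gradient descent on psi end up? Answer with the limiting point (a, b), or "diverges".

psi is separable, so gradient descent decouples: a follows -∂psi/∂a, b follows -∂psi/∂b.
∂psi/∂a = -18a(a - 1); at a=2 this is -36, so a increases.
∂psi/∂b = -12b(b - 4)(b + 3); at b=3 this is 216, so b decreases.
The a-coordinate has no critical point in that direction and runs off to infinity.

diverges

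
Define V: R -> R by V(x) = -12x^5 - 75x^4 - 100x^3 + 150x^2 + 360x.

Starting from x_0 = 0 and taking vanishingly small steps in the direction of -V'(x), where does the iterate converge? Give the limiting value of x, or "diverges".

V'(x) = -60(x - 1)(x + 1)(x + 2)(x + 3), so V'(0) = 360.
Gradient descent moves in the -V' direction, i.e. x is decreasing.
The nearest critical point in that direction is x = -1, where V'' = 240 > 0 (a local minimum). The iterate converges there.

-1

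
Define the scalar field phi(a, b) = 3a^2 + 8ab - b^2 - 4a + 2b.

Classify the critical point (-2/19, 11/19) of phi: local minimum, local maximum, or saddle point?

saddle point

The Hessian of phi is constant: H = [[6, 8], [8, -2]].
det(H) = 6·(-2) − 8² = -76.
Since det(H) < 0, H is indefinite and the critical point is a saddle point.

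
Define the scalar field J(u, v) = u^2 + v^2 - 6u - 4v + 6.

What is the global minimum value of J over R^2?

J(u,v) separates as P(u) + Q(v) + 6, so its minimum is min P + min Q + 6.
P'(u) = 2u - 6 vanishes at u ∈ {3}; Q'(v) = 2v - 4 vanishes at v ∈ {2}.
Local minima of P (where P''>0): P(3)=-9. Local minima of Q: Q(2)=-4.
So the global minimum of J is P(3) + Q(2) + 6 = -9 − 4 + 6 = -7, attained at (3, 2).

-7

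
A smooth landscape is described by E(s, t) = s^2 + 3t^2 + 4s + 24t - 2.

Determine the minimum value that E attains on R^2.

E(s,t) separates as P(s) + Q(t) − 2, so its minimum is min P + min Q − 2.
P'(s) = 2s + 4 vanishes at s ∈ {-2}; Q'(t) = 6(t + 4) vanishes at t ∈ {-4}.
Local minima of P (where P''>0): P(-2)=-4. Local minima of Q: Q(-4)=-48.
So the global minimum of E is P(-2) + Q(-4) − 2 = -4 − 48 − 2 = -54, attained at (-2, -4).

-54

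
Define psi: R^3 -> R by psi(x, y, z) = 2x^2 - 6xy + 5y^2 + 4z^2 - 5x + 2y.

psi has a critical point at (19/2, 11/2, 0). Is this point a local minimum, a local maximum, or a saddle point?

local minimum

The Hessian is constant: H = [[4, -6, 0], [-6, 10, 0], [0, 0, 8]].
Leading principal minors: Δ₁ = 4, Δ₂ = 4, Δ₃ = 32.
All leading minors are positive, so H is positive definite: a local minimum.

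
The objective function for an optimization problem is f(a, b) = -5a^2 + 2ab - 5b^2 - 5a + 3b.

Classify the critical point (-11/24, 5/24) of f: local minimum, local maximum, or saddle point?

local maximum

The Hessian of f is constant: H = [[-10, 2], [2, -10]].
det(H) = (-10)·(-10) − 2² = 96.
det(H) > 0 and tr(H) = -20 < 0, so H is negative definite and the point is a local maximum.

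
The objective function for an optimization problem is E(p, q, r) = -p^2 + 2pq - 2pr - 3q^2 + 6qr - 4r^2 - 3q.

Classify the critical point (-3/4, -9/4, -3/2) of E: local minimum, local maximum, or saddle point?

local maximum

The Hessian is constant: H = [[-2, 2, -2], [2, -6, 6], [-2, 6, -8]].
Leading principal minors: Δ₁ = -2, Δ₂ = 8, Δ₃ = -16.
The minors alternate sign starting negative (−, +, −), so H is negative definite: a local maximum.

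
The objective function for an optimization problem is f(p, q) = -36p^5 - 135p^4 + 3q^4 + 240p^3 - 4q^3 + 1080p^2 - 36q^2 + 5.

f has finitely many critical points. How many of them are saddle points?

f separates as a function of p plus a function of q, so ∇f=0 decouples.
∂f/∂p = -180p(p - 2)(p + 2)(p + 3) = 0 at p ∈ {-3, -2, 0, 2}; ∂f/∂q = 12q(q - 3)(q + 2) = 0 at q ∈ {-2, 0, 3}.
The Hessian is diagonal: diag(f_pp, f_qq). Second derivatives: f_pp(-3)=2700, f_pp(-2)=-1440, f_pp(0)=2160, f_pp(2)=-7200; f_qq(-2)=120, f_qq(0)=-72, f_qq(3)=180.
Saddle points occur where the two diagonal entries have opposite signs: (-3, 0), (-2, -2), (-2, 3), (0, 0), (2, -2), (2, 3). Count: 6.

6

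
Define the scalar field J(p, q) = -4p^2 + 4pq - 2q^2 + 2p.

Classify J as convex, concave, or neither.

concave

J is quadratic, so its Hessian is the constant matrix H = [[-8, 4], [4, -4]].
det(H) = 16, tr(H) = -12.
det(H) > 0 and tr(H) < 0, so H is negative definite everywhere: concave.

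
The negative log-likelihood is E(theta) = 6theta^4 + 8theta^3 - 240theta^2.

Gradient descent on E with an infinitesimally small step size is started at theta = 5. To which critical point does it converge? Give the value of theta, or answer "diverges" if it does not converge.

4

E'(theta) = 24theta(theta - 4)(theta + 5), so E'(5) = 1200.
Gradient descent moves in the -E' direction, i.e. theta is decreasing.
The nearest critical point in that direction is theta = 4, where E'' = 864 > 0 (a local minimum). The iterate converges there.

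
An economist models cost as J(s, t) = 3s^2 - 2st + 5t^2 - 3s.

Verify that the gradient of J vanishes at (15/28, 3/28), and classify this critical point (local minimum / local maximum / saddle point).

∇J = (6s - 2t - 3, -2s + 10t); substituting (15/28, 3/28) gives ∇J = (0, 0), so (15/28, 3/28) is indeed a critical point.
The Hessian of J is constant: H = [[6, -2], [-2, 10]].
det(H) = 6·10 − (-2)² = 56.
det(H) > 0 and tr(H) = 16 > 0, so H is positive definite and the point is a local minimum.

local minimum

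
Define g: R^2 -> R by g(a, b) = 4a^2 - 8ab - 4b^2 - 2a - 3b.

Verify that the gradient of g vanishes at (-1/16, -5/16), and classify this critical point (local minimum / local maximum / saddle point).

∇g = (8a - 8b - 2, -8a - 8b - 3); substituting (-1/16, -5/16) gives ∇g = (0, 0), so (-1/16, -5/16) is indeed a critical point.
The Hessian of g is constant: H = [[8, -8], [-8, -8]].
det(H) = 8·(-8) − (-8)² = -128.
Since det(H) < 0, H is indefinite and the critical point is a saddle point.

saddle point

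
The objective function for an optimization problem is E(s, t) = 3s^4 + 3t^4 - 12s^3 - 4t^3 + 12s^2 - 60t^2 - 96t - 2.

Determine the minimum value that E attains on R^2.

-834

E(s,t) separates as P(s) + Q(t) − 2, so its minimum is min P + min Q − 2.
P'(s) = 12s(s - 2)(s - 1) vanishes at s ∈ {0, 1, 2}; Q'(t) = 12(t - 4)(t + 1)(t + 2) vanishes at t ∈ {-2, -1, 4}.
Local minima of P (where P''>0): P(0)=0, P(2)=0. Local minima of Q: Q(-2)=32, Q(4)=-832.
So the global minimum of E is P(0) + Q(4) − 2 = 0 − 832 − 2 = -834, attained at (0, 4).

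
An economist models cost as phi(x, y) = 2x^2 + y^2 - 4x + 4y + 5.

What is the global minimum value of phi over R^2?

-1

phi(x,y) separates as P(x) + Q(y) + 5, so its minimum is min P + min Q + 5.
P'(x) = 4x - 4 vanishes at x ∈ {1}; Q'(y) = 2y + 4 vanishes at y ∈ {-2}.
Local minima of P (where P''>0): P(1)=-2. Local minima of Q: Q(-2)=-4.
So the global minimum of phi is P(1) + Q(-2) + 5 = -2 − 4 + 5 = -1, attained at (1, -2).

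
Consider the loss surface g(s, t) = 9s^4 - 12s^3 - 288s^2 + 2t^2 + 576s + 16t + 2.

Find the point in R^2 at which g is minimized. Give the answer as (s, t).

(-4, -4)

g(s,t) separates as P(s) + Q(t) + 2, so its minimum is min P + min Q + 2.
P'(s) = 36(s - 4)(s - 1)(s + 4) vanishes at s ∈ {-4, 1, 4}; Q'(t) = 4(t + 4) vanishes at t ∈ {-4}.
Local minima of P (where P''>0): P(-4)=-3840, P(4)=-768. Local minima of Q: Q(-4)=-32.
So the global minimum of g is P(-4) + Q(-4) + 2 = -3840 − 32 + 2 = -3870, attained at (-4, -4).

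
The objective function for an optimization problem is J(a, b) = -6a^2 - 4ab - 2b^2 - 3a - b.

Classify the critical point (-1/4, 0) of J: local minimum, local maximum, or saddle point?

The Hessian of J is constant: H = [[-12, -4], [-4, -4]].
det(H) = (-12)·(-4) − (-4)² = 32.
det(H) > 0 and tr(H) = -16 < 0, so H is negative definite and the point is a local maximum.

local maximum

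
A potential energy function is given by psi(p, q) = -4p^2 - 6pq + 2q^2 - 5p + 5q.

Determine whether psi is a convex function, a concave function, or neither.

neither

psi is quadratic, so its Hessian is the constant matrix H = [[-8, -6], [-6, 4]].
det(H) = -68, tr(H) = -4.
det(H) < 0, so H is indefinite: neither convex nor concave.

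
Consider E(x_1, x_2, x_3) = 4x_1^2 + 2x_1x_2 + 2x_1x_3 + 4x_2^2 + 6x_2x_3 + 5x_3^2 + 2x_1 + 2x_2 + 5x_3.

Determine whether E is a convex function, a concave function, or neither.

E is quadratic, so its Hessian is the constant matrix H = [[8, 2, 2], [2, 8, 6], [2, 6, 10]].
Leading principal minors: 8, 60, 328.
All positive ⇒ H ≻ 0 ⇒ convex.

convex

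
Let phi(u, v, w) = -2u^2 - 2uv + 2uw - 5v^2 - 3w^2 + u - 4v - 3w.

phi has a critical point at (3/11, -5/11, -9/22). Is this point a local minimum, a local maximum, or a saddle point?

local maximum

The Hessian is constant: H = [[-4, -2, 2], [-2, -10, 0], [2, 0, -6]].
Leading principal minors: Δ₁ = -4, Δ₂ = 36, Δ₃ = -176.
The minors alternate sign starting negative (−, +, −), so H is negative definite: a local maximum.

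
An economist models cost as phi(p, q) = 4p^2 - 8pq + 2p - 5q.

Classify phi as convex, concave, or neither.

phi is quadratic, so its Hessian is the constant matrix H = [[8, -8], [-8, 0]].
det(H) = -64, tr(H) = 8.
det(H) < 0, so H is indefinite: neither convex nor concave.

neither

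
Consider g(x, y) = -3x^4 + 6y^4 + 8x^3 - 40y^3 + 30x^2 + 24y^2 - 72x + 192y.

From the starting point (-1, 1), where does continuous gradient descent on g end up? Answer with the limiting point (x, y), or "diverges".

g is separable, so gradient descent decouples: x follows -∂g/∂x, y follows -∂g/∂y.
∂g/∂x = -12(x - 3)(x - 1)(x + 2); at x=-1 this is -96, so x increases.
∂g/∂y = 24(y - 4)(y - 2)(y + 1); at y=1 this is 144, so y decreases.
x converges to its nearest critical value 1 (a local min of the x-part); y converges to -1. The iterate converges to (1, -1).

(1, -1)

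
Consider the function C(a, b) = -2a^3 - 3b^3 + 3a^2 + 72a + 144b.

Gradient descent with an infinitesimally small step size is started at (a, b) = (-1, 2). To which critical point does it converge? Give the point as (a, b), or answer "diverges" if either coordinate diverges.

(-3, -4)

C is separable, so gradient descent decouples: a follows -∂C/∂a, b follows -∂C/∂b.
∂C/∂a = -6(a - 4)(a + 3); at a=-1 this is 60, so a decreases.
∂C/∂b = -9(b - 4)(b + 4); at b=2 this is 108, so b decreases.
a converges to its nearest critical value -3 (a local min of the a-part); b converges to -4. The iterate converges to (-3, -4).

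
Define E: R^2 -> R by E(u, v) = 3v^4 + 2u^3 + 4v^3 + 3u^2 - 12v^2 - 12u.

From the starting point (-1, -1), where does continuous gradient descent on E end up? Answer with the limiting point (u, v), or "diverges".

E is separable, so gradient descent decouples: u follows -∂E/∂u, v follows -∂E/∂v.
∂E/∂u = 6(u - 1)(u + 2); at u=-1 this is -12, so u increases.
∂E/∂v = 12v(v - 1)(v + 2); at v=-1 this is 24, so v decreases.
u converges to its nearest critical value 1 (a local min of the u-part); v converges to -2. The iterate converges to (1, -2).

(1, -2)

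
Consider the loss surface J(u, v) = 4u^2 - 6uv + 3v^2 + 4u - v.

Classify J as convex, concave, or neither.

J is quadratic, so its Hessian is the constant matrix H = [[8, -6], [-6, 6]].
det(H) = 12, tr(H) = 14.
det(H) > 0 and tr(H) > 0, so H is positive definite everywhere: convex.

convex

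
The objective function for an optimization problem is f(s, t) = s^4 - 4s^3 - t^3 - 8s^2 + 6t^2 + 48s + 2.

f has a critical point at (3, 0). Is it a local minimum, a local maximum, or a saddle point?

local minimum

The mixed partial ∂²f/∂s∂t is 0, so the Hessian at any point is diag(f_ss, f_tt) = diag(4(3s^2 - 6s - 4), 6(-t + 2)).
At (3, 0): H = diag(20, 12).
Both eigenvalues are positive, so H is positive definite: a local minimum.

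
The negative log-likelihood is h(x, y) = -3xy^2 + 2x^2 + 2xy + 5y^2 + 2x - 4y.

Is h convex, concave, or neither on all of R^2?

The term -3xy^2 is cubic, so the Hessian is not constant.
∂²h/∂y² = -6x + 10, which takes both signs as x varies (negative for sufficiently large x). A diagonal entry of the Hessian changing sign means the Hessian is neither positive- nor negative-semidefinite on all of R^2.

neither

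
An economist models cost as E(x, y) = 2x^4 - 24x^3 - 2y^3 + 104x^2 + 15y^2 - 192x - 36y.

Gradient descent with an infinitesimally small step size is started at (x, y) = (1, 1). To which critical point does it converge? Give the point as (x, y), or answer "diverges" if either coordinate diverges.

E is separable, so gradient descent decouples: x follows -∂E/∂x, y follows -∂E/∂y.
∂E/∂x = 8(x - 4)(x - 3)(x - 2); at x=1 this is -48, so x increases.
∂E/∂y = -6(y - 3)(y - 2); at y=1 this is -12, so y increases.
x converges to its nearest critical value 2 (a local min of the x-part); y converges to 2. The iterate converges to (2, 2).

(2, 2)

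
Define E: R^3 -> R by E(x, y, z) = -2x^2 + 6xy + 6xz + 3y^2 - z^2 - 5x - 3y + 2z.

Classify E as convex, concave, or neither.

neither

E is quadratic, so its Hessian is the constant matrix H = [[-4, 6, 6], [6, 6, 0], [6, 0, -2]].
Leading principal minors: -4, -60, -96.
Neither pattern holds ⇒ H is indefinite ⇒ neither convex nor concave.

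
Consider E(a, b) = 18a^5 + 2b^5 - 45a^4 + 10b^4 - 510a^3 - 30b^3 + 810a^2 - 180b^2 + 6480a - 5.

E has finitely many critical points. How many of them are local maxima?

4

E separates as a function of a plus a function of b, so ∇E=0 decouples.
∂E/∂a = 90(a - 4)(a - 3)(a + 2)(a + 3) = 0 at a ∈ {-3, -2, 3, 4}; ∂E/∂b = 10b(b - 3)(b + 3)(b + 4) = 0 at b ∈ {-4, -3, 0, 3}.
The Hessian is diagonal: diag(E_aa, E_bb). Second derivatives: E_aa(-3)=-3780, E_aa(-2)=2700, E_aa(3)=-2700, E_aa(4)=3780; E_bb(-4)=-280, E_bb(-3)=180, E_bb(0)=-360, E_bb(3)=1260.
Local maxima occur where both diagonal entries negative: (-3, -4), (-3, 0), (3, -4), (3, 0). Count: 4.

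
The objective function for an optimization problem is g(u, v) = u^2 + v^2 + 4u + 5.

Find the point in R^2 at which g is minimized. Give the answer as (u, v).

g(u,v) separates as P(u) + Q(v) + 5, so its minimum is min P + min Q + 5.
P'(u) = 2u + 4 vanishes at u ∈ {-2}; Q'(v) = 2v vanishes at v ∈ {0}.
Local minima of P (where P''>0): P(-2)=-4. Local minima of Q: Q(0)=0.
So the global minimum of g is P(-2) + Q(0) + 5 = -4 + 0 + 5 = 1, attained at (-2, 0).

(-2, 0)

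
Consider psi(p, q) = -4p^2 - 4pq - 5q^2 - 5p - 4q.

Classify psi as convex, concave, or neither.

psi is quadratic, so its Hessian is the constant matrix H = [[-8, -4], [-4, -10]].
det(H) = 64, tr(H) = -18.
det(H) > 0 and tr(H) < 0, so H is negative definite everywhere: concave.

concave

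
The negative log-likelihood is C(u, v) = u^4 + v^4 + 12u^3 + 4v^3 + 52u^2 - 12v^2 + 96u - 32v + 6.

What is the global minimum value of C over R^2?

-122

C(u,v) separates as P(u) + Q(v) + 6, so its minimum is min P + min Q + 6.
P'(u) = 4(u + 2)(u + 3)(u + 4) vanishes at u ∈ {-4, -3, -2}; Q'(v) = 4(v - 2)(v + 1)(v + 4) vanishes at v ∈ {-4, -1, 2}.
Local minima of P (where P''>0): P(-4)=-64, P(-2)=-64. Local minima of Q: Q(-4)=-64, Q(2)=-64.
So the global minimum of C is P(-4) + Q(-4) + 6 = -64 − 64 + 6 = -122, attained at (-4, -4).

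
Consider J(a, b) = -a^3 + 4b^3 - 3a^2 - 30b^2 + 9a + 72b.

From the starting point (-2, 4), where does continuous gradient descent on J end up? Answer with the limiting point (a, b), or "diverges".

(-3, 3)

J is separable, so gradient descent decouples: a follows -∂J/∂a, b follows -∂J/∂b.
∂J/∂a = -3(a - 1)(a + 3); at a=-2 this is 9, so a decreases.
∂J/∂b = 12(b - 3)(b - 2); at b=4 this is 24, so b decreases.
a converges to its nearest critical value -3 (a local min of the a-part); b converges to 3. The iterate converges to (-3, 3).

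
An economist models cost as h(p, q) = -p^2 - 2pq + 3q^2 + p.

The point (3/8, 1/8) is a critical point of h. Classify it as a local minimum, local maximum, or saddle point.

saddle point

The Hessian of h is constant: H = [[-2, -2], [-2, 6]].
det(H) = (-2)·6 − (-2)² = -16.
Since det(H) < 0, H is indefinite and the critical point is a saddle point.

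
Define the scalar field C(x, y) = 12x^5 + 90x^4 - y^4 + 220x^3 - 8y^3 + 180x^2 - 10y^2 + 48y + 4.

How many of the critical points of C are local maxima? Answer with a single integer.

4

C separates as a function of x plus a function of y, so ∇C=0 decouples.
∂C/∂x = 60x(x + 1)(x + 2)(x + 3) = 0 at x ∈ {-3, -2, -1, 0}; ∂C/∂y = -4(y - 1)(y + 3)(y + 4) = 0 at y ∈ {-4, -3, 1}.
The Hessian is diagonal: diag(C_xx, C_yy). Second derivatives: C_xx(-3)=-360, C_xx(-2)=120, C_xx(-1)=-120, C_xx(0)=360; C_yy(-4)=-20, C_yy(-3)=16, C_yy(1)=-80.
Local maxima occur where both diagonal entries negative: (-3, -4), (-3, 1), (-1, -4), (-1, 1). Count: 4.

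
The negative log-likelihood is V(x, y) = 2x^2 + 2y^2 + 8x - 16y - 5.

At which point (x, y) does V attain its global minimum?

(-2, 4)

V(x,y) separates as P(x) + Q(y) − 5, so its minimum is min P + min Q − 5.
P'(x) = 4x + 8 vanishes at x ∈ {-2}; Q'(y) = 4y - 16 vanishes at y ∈ {4}.
Local minima of P (where P''>0): P(-2)=-8. Local minima of Q: Q(4)=-32.
So the global minimum of V is P(-2) + Q(4) − 5 = -8 − 32 − 5 = -45, attained at (-2, 4).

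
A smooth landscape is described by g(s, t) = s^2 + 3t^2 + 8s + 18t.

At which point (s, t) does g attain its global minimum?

(-4, -3)

g(s,t) separates as P(s) + Q(t), so its minimum is min P + min Q.
P'(s) = 2s + 8 vanishes at s ∈ {-4}; Q'(t) = 6(t + 3) vanishes at t ∈ {-3}.
Local minima of P (where P''>0): P(-4)=-16. Local minima of Q: Q(-3)=-27.
So the global minimum of g is P(-4) + Q(-3) = -16 − 27 = -43, attained at (-4, -3).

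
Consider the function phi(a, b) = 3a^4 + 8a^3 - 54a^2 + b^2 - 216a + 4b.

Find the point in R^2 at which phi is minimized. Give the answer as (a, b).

(3, -2)

phi(a,b) separates as P(a) + Q(b), so its minimum is min P + min Q.
P'(a) = 12(a - 3)(a + 2)(a + 3) vanishes at a ∈ {-3, -2, 3}; Q'(b) = 2b + 4 vanishes at b ∈ {-2}.
Local minima of P (where P''>0): P(-3)=189, P(3)=-675. Local minima of Q: Q(-2)=-4.
So the global minimum of phi is P(3) + Q(-2) = -675 − 4 = -679, attained at (3, -2).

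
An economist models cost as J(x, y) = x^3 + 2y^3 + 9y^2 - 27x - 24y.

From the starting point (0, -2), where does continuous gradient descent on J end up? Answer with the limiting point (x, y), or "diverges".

J is separable, so gradient descent decouples: x follows -∂J/∂x, y follows -∂J/∂y.
∂J/∂x = 3(x - 3)(x + 3); at x=0 this is -27, so x increases.
∂J/∂y = 6(y - 1)(y + 4); at y=-2 this is -36, so y increases.
x converges to its nearest critical value 3 (a local min of the x-part); y converges to 1. The iterate converges to (3, 1).

(3, 1)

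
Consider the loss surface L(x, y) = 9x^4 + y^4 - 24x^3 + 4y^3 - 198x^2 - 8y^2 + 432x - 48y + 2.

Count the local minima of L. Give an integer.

L separates as a function of x plus a function of y, so ∇L=0 decouples.
∂L/∂x = 36(x - 4)(x - 1)(x + 3) = 0 at x ∈ {-3, 1, 4}; ∂L/∂y = 4(y - 2)(y + 2)(y + 3) = 0 at y ∈ {-3, -2, 2}.
The Hessian is diagonal: diag(L_xx, L_yy). Second derivatives: L_xx(-3)=1008, L_xx(1)=-432, L_xx(4)=756; L_yy(-3)=20, L_yy(-2)=-16, L_yy(2)=80.
Local minima occur where both diagonal entries positive: (-3, -3), (-3, 2), (4, -3), (4, 2). Count: 4.

4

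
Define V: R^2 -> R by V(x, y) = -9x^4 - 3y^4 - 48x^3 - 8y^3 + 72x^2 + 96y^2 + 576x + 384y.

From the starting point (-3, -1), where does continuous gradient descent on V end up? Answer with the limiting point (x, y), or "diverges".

(-2, -2)

V is separable, so gradient descent decouples: x follows -∂V/∂x, y follows -∂V/∂y.
∂V/∂x = -36(x - 2)(x + 2)(x + 4); at x=-3 this is -180, so x increases.
∂V/∂y = -12(y - 4)(y + 2)(y + 4); at y=-1 this is 180, so y decreases.
x converges to its nearest critical value -2 (a local min of the x-part); y converges to -2. The iterate converges to (-2, -2).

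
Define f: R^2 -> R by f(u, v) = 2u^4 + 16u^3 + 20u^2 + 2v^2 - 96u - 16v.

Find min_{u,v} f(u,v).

f(u,v) separates as P(u) + Q(v), so its minimum is min P + min Q.
P'(u) = 8(u - 1)(u + 3)(u + 4) vanishes at u ∈ {-4, -3, 1}; Q'(v) = 4v - 16 vanishes at v ∈ {4}.
Local minima of P (where P''>0): P(-4)=192, P(1)=-58. Local minima of Q: Q(4)=-32.
So the global minimum of f is P(1) + Q(4) = -58 − 32 = -90, attained at (1, 4).

-90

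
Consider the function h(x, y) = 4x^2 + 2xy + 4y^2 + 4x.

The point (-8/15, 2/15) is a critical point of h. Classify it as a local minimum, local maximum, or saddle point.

The Hessian of h is constant: H = [[8, 2], [2, 8]].
det(H) = 8·8 − 2² = 60.
det(H) > 0 and tr(H) = 16 > 0, so H is positive definite and the point is a local minimum.

local minimum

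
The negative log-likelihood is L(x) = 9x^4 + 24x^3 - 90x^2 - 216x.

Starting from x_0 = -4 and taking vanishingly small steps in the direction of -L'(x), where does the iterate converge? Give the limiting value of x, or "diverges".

L'(x) = 36(x - 2)(x + 1)(x + 3), so L'(-4) = -648.
Gradient descent moves in the -L' direction, i.e. x is increasing.
The nearest critical point in that direction is x = -3, where L'' = 360 > 0 (a local minimum). The iterate converges there.

-3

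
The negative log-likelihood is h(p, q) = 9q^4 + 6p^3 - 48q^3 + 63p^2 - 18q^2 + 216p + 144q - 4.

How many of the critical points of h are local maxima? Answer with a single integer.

1

h separates as a function of p plus a function of q, so ∇h=0 decouples.
∂h/∂p = 18(p + 3)(p + 4) = 0 at p ∈ {-4, -3}; ∂h/∂q = 36(q - 4)(q - 1)(q + 1) = 0 at q ∈ {-1, 1, 4}.
The Hessian is diagonal: diag(h_pp, h_qq). Second derivatives: h_pp(-4)=-18, h_pp(-3)=18; h_qq(-1)=360, h_qq(1)=-216, h_qq(4)=540.
Local maxima occur where both diagonal entries negative: (-4, 1). Count: 1.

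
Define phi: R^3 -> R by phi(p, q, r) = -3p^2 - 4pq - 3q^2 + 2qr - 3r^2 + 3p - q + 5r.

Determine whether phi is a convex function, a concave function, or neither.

phi is quadratic, so its Hessian is the constant matrix H = [[-6, -4, 0], [-4, -6, 2], [0, 2, -6]].
Leading principal minors: -6, 20, -96.
Signs alternate −, +, − ⇒ H ≺ 0 ⇒ concave.

concave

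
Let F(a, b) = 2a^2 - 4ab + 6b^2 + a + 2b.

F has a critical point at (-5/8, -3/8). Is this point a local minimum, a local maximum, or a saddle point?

The Hessian of F is constant: H = [[4, -4], [-4, 12]].
det(H) = 4·12 − (-4)² = 32.
det(H) > 0 and tr(H) = 16 > 0, so H is positive definite and the point is a local minimum.

local minimum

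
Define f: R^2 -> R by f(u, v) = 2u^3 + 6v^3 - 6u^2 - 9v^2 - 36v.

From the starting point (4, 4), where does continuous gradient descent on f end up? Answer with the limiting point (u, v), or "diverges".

f is separable, so gradient descent decouples: u follows -∂f/∂u, v follows -∂f/∂v.
∂f/∂u = 6u(u - 2); at u=4 this is 48, so u decreases.
∂f/∂v = 18(v - 2)(v + 1); at v=4 this is 180, so v decreases.
u converges to its nearest critical value 2 (a local min of the u-part); v converges to 2. The iterate converges to (2, 2).

(2, 2)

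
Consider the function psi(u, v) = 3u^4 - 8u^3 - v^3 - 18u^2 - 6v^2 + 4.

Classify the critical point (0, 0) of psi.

local maximum

The mixed partial ∂²psi/∂u∂v is 0, so the Hessian at any point is diag(psi_uu, psi_vv) = diag(12(3u^2 - 4u - 3), -6(v + 2)).
At (0, 0): H = diag(-36, -12).
Both eigenvalues are negative, so H is negative definite: a local maximum.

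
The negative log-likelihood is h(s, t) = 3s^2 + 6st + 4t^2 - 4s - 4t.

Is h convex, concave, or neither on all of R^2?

h is quadratic, so its Hessian is the constant matrix H = [[6, 6], [6, 8]].
det(H) = 12, tr(H) = 14.
det(H) > 0 and tr(H) > 0, so H is positive definite everywhere: convex.

convex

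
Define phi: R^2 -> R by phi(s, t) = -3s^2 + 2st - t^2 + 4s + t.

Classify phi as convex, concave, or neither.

phi is quadratic, so its Hessian is the constant matrix H = [[-6, 2], [2, -2]].
det(H) = 8, tr(H) = -8.
det(H) > 0 and tr(H) < 0, so H is negative definite everywhere: concave.

concave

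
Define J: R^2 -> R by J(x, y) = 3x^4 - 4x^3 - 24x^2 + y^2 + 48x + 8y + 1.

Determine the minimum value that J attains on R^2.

J(x,y) separates as P(x) + Q(y) + 1, so its minimum is min P + min Q + 1.
P'(x) = 12(x - 2)(x - 1)(x + 2) vanishes at x ∈ {-2, 1, 2}; Q'(y) = 2y + 8 vanishes at y ∈ {-4}.
Local minima of P (where P''>0): P(-2)=-112, P(2)=16. Local minima of Q: Q(-4)=-16.
So the global minimum of J is P(-2) + Q(-4) + 1 = -112 − 16 + 1 = -127, attained at (-2, -4).

-127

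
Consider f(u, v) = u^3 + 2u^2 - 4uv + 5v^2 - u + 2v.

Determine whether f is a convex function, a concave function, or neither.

neither

The term u^3 is cubic, so the Hessian is not constant.
∂²f/∂u² = 6u + 4, which takes both signs as u varies (negative for sufficiently negative u). A diagonal entry of the Hessian changing sign means the Hessian is neither positive- nor negative-semidefinite on all of R^2.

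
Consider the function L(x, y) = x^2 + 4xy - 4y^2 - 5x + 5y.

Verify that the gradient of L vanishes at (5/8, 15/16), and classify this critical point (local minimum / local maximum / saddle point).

saddle point

∇L = (2x + 4y - 5, 4x - 8y + 5); substituting (5/8, 15/16) gives ∇L = (0, 0), so (5/8, 15/16) is indeed a critical point.
The Hessian of L is constant: H = [[2, 4], [4, -8]].
det(H) = 2·(-8) − 4² = -32.
Since det(H) < 0, H is indefinite and the critical point is a saddle point.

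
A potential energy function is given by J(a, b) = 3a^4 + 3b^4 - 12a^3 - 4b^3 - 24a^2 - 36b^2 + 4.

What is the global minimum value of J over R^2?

-569

J(a,b) separates as P(a) + Q(b) + 4, so its minimum is min P + min Q + 4.
P'(a) = 12a(a - 4)(a + 1) vanishes at a ∈ {-1, 0, 4}; Q'(b) = 12b(b - 3)(b + 2) vanishes at b ∈ {-2, 0, 3}.
Local minima of P (where P''>0): P(-1)=-9, P(4)=-384. Local minima of Q: Q(-2)=-64, Q(3)=-189.
So the global minimum of J is P(4) + Q(3) + 4 = -384 − 189 + 4 = -569, attained at (4, 3).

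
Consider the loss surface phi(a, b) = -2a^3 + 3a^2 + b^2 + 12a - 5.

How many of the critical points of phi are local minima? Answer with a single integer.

1

phi separates as a function of a plus a function of b, so ∇phi=0 decouples.
∂phi/∂a = -6(a - 2)(a + 1) = 0 at a ∈ {-1, 2}; ∂phi/∂b = 2b = 0 at b ∈ {0}.
The Hessian is diagonal: diag(phi_aa, phi_bb). Second derivatives: phi_aa(-1)=18, phi_aa(2)=-18; phi_bb(0)=2.
Local minima occur where both diagonal entries positive: (-1, 0). Count: 1.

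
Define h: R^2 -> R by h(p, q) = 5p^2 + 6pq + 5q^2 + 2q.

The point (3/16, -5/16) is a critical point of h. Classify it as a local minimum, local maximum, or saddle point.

The Hessian of h is constant: H = [[10, 6], [6, 10]].
det(H) = 10·10 − 6² = 64.
det(H) > 0 and tr(H) = 20 > 0, so H is positive definite and the point is a local minimum.

local minimum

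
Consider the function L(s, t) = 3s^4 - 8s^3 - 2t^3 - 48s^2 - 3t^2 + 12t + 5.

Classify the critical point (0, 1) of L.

The mixed partial ∂²L/∂s∂t is 0, so the Hessian at any point is diag(L_ss, L_tt) = diag(12(3s^2 - 4s - 8), -6(2t + 1)).
At (0, 1): H = diag(-96, -18).
Both eigenvalues are negative, so H is negative definite: a local maximum.

local maximum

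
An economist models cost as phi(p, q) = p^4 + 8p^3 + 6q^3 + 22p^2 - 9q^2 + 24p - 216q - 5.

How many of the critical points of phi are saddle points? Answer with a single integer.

3

phi separates as a function of p plus a function of q, so ∇phi=0 decouples.
∂phi/∂p = 4(p + 1)(p + 2)(p + 3) = 0 at p ∈ {-3, -2, -1}; ∂phi/∂q = 18(q - 4)(q + 3) = 0 at q ∈ {-3, 4}.
The Hessian is diagonal: diag(phi_pp, phi_qq). Second derivatives: phi_pp(-3)=8, phi_pp(-2)=-4, phi_pp(-1)=8; phi_qq(-3)=-126, phi_qq(4)=126.
Saddle points occur where the two diagonal entries have opposite signs: (-3, -3), (-2, 4), (-1, -3). Count: 3.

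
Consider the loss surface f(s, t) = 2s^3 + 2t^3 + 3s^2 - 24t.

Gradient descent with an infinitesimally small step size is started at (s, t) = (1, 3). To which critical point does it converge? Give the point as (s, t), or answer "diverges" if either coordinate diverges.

(0, 2)

f is separable, so gradient descent decouples: s follows -∂f/∂s, t follows -∂f/∂t.
∂f/∂s = 6s(s + 1); at s=1 this is 12, so s decreases.
∂f/∂t = 6(t - 2)(t + 2); at t=3 this is 30, so t decreases.
s converges to its nearest critical value 0 (a local min of the s-part); t converges to 2. The iterate converges to (0, 2).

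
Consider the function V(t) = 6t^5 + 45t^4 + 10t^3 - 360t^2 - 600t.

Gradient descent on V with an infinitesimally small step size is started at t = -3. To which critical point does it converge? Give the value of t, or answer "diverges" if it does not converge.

V'(t) = 30(t - 2)(t + 1)(t + 2)(t + 5), so V'(-3) = -600.
Gradient descent moves in the -V' direction, i.e. t is increasing.
The nearest critical point in that direction is t = -2, where V'' = 360 > 0 (a local minimum). The iterate converges there.

-2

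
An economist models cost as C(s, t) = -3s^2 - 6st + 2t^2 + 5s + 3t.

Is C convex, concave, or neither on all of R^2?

neither

C is quadratic, so its Hessian is the constant matrix H = [[-6, -6], [-6, 4]].
det(H) = -60, tr(H) = -2.
det(H) < 0, so H is indefinite: neither convex nor concave.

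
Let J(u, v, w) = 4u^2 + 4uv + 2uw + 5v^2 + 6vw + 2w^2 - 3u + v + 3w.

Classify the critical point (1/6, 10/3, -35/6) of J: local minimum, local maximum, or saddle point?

local minimum

The Hessian is constant: H = [[8, 4, 2], [4, 10, 6], [2, 6, 4]].
Leading principal minors: Δ₁ = 8, Δ₂ = 64, Δ₃ = 24.
All leading minors are positive, so H is positive definite: a local minimum.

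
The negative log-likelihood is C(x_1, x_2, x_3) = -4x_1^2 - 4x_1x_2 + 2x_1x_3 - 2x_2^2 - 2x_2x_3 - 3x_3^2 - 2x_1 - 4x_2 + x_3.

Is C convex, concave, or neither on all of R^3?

concave

C is quadratic, so its Hessian is the constant matrix H = [[-8, -4, 2], [-4, -4, -2], [2, -2, -6]].
Leading principal minors: -8, 16, -16.
Signs alternate −, +, − ⇒ H ≺ 0 ⇒ concave.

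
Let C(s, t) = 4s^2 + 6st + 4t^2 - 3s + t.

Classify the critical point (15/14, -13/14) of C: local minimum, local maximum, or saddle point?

The Hessian of C is constant: H = [[8, 6], [6, 8]].
det(H) = 8·8 − 6² = 28.
det(H) > 0 and tr(H) = 16 > 0, so H is positive definite and the point is a local minimum.

local minimum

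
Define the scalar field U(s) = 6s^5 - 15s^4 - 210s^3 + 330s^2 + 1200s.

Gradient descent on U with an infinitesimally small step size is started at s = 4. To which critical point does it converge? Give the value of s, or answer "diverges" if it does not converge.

5

U'(s) = 30(s - 5)(s - 2)(s + 1)(s + 4), so U'(4) = -2400.
Gradient descent moves in the -U' direction, i.e. s is increasing.
The nearest critical point in that direction is s = 5, where U'' = 4860 > 0 (a local minimum). The iterate converges there.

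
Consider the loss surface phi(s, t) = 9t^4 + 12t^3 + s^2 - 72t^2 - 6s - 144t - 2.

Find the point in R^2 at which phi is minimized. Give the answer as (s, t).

(3, 2)

phi(s,t) separates as P(s) + Q(t) − 2, so its minimum is min P + min Q − 2.
P'(s) = 2s - 6 vanishes at s ∈ {3}; Q'(t) = 36(t - 2)(t + 1)(t + 2) vanishes at t ∈ {-2, -1, 2}.
Local minima of P (where P''>0): P(3)=-9. Local minima of Q: Q(-2)=48, Q(2)=-336.
So the global minimum of phi is P(3) + Q(2) − 2 = -9 − 336 − 2 = -347, attained at (3, 2).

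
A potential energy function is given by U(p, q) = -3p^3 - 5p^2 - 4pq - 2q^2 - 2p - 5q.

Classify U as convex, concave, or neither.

The term -3p^3 is cubic, so the Hessian is not constant.
∂²U/∂p² = -18p - 10, which takes both signs as p varies (negative for sufficiently large p). A diagonal entry of the Hessian changing sign means the Hessian is neither positive- nor negative-semidefinite on all of R^2.

neither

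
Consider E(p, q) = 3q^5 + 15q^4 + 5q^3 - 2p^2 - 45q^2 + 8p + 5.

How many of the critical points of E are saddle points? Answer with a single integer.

E separates as a function of p plus a function of q, so ∇E=0 decouples.
∂E/∂p = -4(p - 2) = 0 at p ∈ {2}; ∂E/∂q = 15q(q - 1)(q + 2)(q + 3) = 0 at q ∈ {-3, -2, 0, 1}.
The Hessian is diagonal: diag(E_pp, E_qq). Second derivatives: E_pp(2)=-4; E_qq(-3)=-180, E_qq(-2)=90, E_qq(0)=-90, E_qq(1)=180.
Saddle points occur where the two diagonal entries have opposite signs: (2, -2), (2, 1). Count: 2.

2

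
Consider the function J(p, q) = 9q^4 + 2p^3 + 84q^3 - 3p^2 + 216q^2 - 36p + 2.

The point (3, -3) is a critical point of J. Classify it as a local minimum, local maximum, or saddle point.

The mixed partial ∂²J/∂p∂q is 0, so the Hessian at any point is diag(J_pp, J_qq) = diag(6(2p - 1), 36(3q^2 + 14q + 12)).
At (3, -3): H = diag(30, -108).
The eigenvalues have opposite signs, so H is indefinite: a saddle point.

saddle point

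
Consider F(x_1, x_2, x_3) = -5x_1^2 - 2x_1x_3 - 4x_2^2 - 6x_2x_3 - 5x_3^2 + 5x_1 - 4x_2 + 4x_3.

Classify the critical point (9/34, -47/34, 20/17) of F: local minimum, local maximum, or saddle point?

local maximum

The Hessian is constant: H = [[-10, 0, -2], [0, -8, -6], [-2, -6, -10]].
Leading principal minors: Δ₁ = -10, Δ₂ = 80, Δ₃ = -408.
The minors alternate sign starting negative (−, +, −), so H is negative definite: a local maximum.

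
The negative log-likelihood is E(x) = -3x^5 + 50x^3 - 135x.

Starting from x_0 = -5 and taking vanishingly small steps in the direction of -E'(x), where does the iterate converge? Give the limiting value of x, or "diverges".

-3

E'(x) = -15(x - 3)(x - 1)(x + 1)(x + 3), so E'(-5) = -5760.
Gradient descent moves in the -E' direction, i.e. x is increasing.
The nearest critical point in that direction is x = -3, where E'' = 720 > 0 (a local minimum). The iterate converges there.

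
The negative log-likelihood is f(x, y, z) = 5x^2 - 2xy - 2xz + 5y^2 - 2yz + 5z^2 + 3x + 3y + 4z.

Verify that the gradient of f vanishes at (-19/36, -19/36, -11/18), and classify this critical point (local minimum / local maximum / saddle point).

∇f = (10x - 2y - 2z + 3, -2x + 10y - 2z + 3, -2x - 2y + 10z + 4); substituting (-19/36, -19/36, -11/18) gives ∇f = (0, 0, 0), so (-19/36, -19/36, -11/18) is indeed a critical point.
The Hessian is constant: H = [[10, -2, -2], [-2, 10, -2], [-2, -2, 10]].
Leading principal minors: Δ₁ = 10, Δ₂ = 96, Δ₃ = 864.
All leading minors are positive, so H is positive definite: a local minimum.

local minimum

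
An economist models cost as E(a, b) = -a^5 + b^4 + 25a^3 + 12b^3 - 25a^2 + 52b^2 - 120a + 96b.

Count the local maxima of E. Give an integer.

E separates as a function of a plus a function of b, so ∇E=0 decouples.
∂E/∂a = -5(a - 3)(a - 2)(a + 1)(a + 4) = 0 at a ∈ {-4, -1, 2, 3}; ∂E/∂b = 4(b + 2)(b + 3)(b + 4) = 0 at b ∈ {-4, -3, -2}.
The Hessian is diagonal: diag(E_aa, E_bb). Second derivatives: E_aa(-4)=630, E_aa(-1)=-180, E_aa(2)=90, E_aa(3)=-140; E_bb(-4)=8, E_bb(-3)=-4, E_bb(-2)=8.
Local maxima occur where both diagonal entries negative: (-1, -3), (3, -3). Count: 2.

2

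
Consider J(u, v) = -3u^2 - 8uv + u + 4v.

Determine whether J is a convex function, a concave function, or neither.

neither

J is quadratic, so its Hessian is the constant matrix H = [[-6, -8], [-8, 0]].
det(H) = -64, tr(H) = -6.
det(H) < 0, so H is indefinite: neither convex nor concave.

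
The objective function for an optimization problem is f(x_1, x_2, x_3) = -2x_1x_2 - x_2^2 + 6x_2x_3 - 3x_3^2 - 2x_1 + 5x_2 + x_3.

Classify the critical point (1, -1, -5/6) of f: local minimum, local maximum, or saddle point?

saddle point

The Hessian is constant: H = [[0, -2, 0], [-2, -2, 6], [0, 6, -6]].
Leading principal minors: Δ₁ = 0, Δ₂ = -4, Δ₃ = 24.
The minors fit neither the all-positive nor the alternating-sign pattern, so H is indefinite: a saddle point.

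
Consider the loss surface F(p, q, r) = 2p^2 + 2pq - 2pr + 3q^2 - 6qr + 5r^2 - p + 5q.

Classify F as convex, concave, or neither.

convex

F is quadratic, so its Hessian is the constant matrix H = [[4, 2, -2], [2, 6, -6], [-2, -6, 10]].
Leading principal minors: 4, 20, 80.
All positive ⇒ H ≻ 0 ⇒ convex.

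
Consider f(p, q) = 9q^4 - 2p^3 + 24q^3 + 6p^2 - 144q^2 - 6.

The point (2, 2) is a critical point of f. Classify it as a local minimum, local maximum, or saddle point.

The mixed partial ∂²f/∂p∂q is 0, so the Hessian at any point is diag(f_pp, f_qq) = diag(12(-p + 1), 36(3q^2 + 4q - 8)).
At (2, 2): H = diag(-12, 432).
The eigenvalues have opposite signs, so H is indefinite: a saddle point.

saddle point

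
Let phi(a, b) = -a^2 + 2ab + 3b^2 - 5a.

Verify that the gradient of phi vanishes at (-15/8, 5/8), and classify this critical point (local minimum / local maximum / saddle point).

∇phi = (-2a + 2b - 5, 2a + 6b); substituting (-15/8, 5/8) gives ∇phi = (0, 0), so (-15/8, 5/8) is indeed a critical point.
The Hessian of phi is constant: H = [[-2, 2], [2, 6]].
det(H) = (-2)·6 − 2² = -16.
Since det(H) < 0, H is indefinite and the critical point is a saddle point.

saddle point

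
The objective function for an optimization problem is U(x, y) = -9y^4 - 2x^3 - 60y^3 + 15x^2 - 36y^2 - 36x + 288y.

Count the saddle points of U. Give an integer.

3

U separates as a function of x plus a function of y, so ∇U=0 decouples.
∂U/∂x = -6(x - 3)(x - 2) = 0 at x ∈ {2, 3}; ∂U/∂y = -36(y - 1)(y + 2)(y + 4) = 0 at y ∈ {-4, -2, 1}.
The Hessian is diagonal: diag(U_xx, U_yy). Second derivatives: U_xx(2)=6, U_xx(3)=-6; U_yy(-4)=-360, U_yy(-2)=216, U_yy(1)=-540.
Saddle points occur where the two diagonal entries have opposite signs: (2, -4), (2, 1), (3, -2). Count: 3.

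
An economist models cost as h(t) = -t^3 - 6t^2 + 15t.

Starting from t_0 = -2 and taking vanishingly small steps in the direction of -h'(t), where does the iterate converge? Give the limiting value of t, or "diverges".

h'(t) = -3(t - 1)(t + 5), so h'(-2) = 27.
Gradient descent moves in the -h' direction, i.e. t is decreasing.
The nearest critical point in that direction is t = -5, where h'' = 18 > 0 (a local minimum). The iterate converges there.

-5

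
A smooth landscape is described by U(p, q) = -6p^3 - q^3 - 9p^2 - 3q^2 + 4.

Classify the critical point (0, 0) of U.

The mixed partial ∂²U/∂p∂q is 0, so the Hessian at any point is diag(U_pp, U_qq) = diag(-18(2p + 1), -6(q + 1)).
At (0, 0): H = diag(-18, -6).
Both eigenvalues are negative, so H is negative definite: a local maximum.

local maximum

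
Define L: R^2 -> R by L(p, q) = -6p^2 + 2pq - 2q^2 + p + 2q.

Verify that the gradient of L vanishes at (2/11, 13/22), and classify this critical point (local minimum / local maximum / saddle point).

∇L = (-12p + 2q + 1, 2p - 4q + 2); substituting (2/11, 13/22) gives ∇L = (0, 0), so (2/11, 13/22) is indeed a critical point.
The Hessian of L is constant: H = [[-12, 2], [2, -4]].
det(H) = (-12)·(-4) − 2² = 44.
det(H) > 0 and tr(H) = -16 < 0, so H is negative definite and the point is a local maximum.

local maximum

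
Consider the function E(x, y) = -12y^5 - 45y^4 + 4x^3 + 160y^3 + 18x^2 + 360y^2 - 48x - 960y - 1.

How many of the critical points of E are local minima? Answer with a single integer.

2

E separates as a function of x plus a function of y, so ∇E=0 decouples.
∂E/∂x = 12(x - 1)(x + 4) = 0 at x ∈ {-4, 1}; ∂E/∂y = -60(y - 2)(y - 1)(y + 2)(y + 4) = 0 at y ∈ {-4, -2, 1, 2}.
The Hessian is diagonal: diag(E_xx, E_yy). Second derivatives: E_xx(-4)=-60, E_xx(1)=60; E_yy(-4)=3600, E_yy(-2)=-1440, E_yy(1)=900, E_yy(2)=-1440.
Local minima occur where both diagonal entries positive: (1, -4), (1, 1). Count: 2.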